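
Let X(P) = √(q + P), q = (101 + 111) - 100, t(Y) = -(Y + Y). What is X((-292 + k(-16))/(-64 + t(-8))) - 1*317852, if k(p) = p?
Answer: -317852 + 7*√87/6 ≈ -3.1784e+5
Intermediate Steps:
t(Y) = -2*Y
q = 112 (q = 212 - 100 = 112)
X(P) = √(112 + P)
X((-292 + k(-16))/(-64 + t(-8))) - 1*317852 = √(112 + (-292 - 16)/(-64 - 2*(-8))) - 1*317852 = √(112 - 308/(-64 + 16)) - 317852 = √(112 - 308/(-48)) - 317852 = √(112 - 308*(-1/48)) - 317852 = √(112 + 77/12) - 317852 = √(1421/12) - 317852 = 7*√87/6 - 317852 = -317852 + 7*√87/6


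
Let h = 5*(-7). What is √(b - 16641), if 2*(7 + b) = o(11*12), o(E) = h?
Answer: I*√66662/2 ≈ 129.09*I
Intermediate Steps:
h = -35
o(E) = -35
b = -49/2 (b = -7 + (½)*(-35) = -7 - 35/2 = -49/2 ≈ -24.500)
√(b - 16641) = √(-49/2 - 16641) = √(-33331/2) = I*√66662/2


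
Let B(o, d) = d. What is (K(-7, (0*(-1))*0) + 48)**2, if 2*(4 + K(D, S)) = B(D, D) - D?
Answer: 1936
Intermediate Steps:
K(D, S) = -4 (K(D, S) = -4 + (D - D)/2 = -4 + (1/2)*0 = -4 + 0 = -4)
(K(-7, (0*(-1))*0) + 48)**2 = (-4 + 48)**2 = 44**2 = 1936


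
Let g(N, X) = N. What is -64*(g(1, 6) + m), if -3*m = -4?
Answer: -448/3 ≈ -149.33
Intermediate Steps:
m = 4/3 (m = -1/3*(-4) = 4/3 ≈ 1.3333)
-64*(g(1, 6) + m) = -64*(1 + 4/3) = -64*7/3 = -448/3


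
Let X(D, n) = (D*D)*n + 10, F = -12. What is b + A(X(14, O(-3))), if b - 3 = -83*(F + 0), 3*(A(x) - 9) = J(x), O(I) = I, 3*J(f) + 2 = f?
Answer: 8492/9 ≈ 943.56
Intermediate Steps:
J(f) = -⅔ + f/3
X(D, n) = 10 + n*D² (X(D, n) = D²*n + 10 = n*D² + 10 = 10 + n*D²)
A(x) = 79/9 + x/9 (A(x) = 9 + (-⅔ + x/3)/3 = 9 + (-2/9 + x/9) = 79/9 + x/9)
b = 999 (b = 3 - 83*(-12 + 0) = 3 - 83*(-12) = 3 + 996 = 999)
b + A(X(14, O(-3))) = 999 + (79/9 + (10 - 3*14²)/9) = 999 + (79/9 + (10 - 3*196)/9) = 999 + (79/9 + (10 - 588)/9) = 999 + (79/9 + (⅑)*(-578)) = 999 + (79/9 - 578/9) = 999 - 499/9 = 8492/9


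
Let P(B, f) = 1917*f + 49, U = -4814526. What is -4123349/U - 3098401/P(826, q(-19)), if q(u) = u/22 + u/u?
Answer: -328153149454051/32878398054 ≈ -9980.8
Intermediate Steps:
q(u) = 1 + u/22 (q(u) = u*(1/22) + 1 = u/22 + 1 = 1 + u/22)
P(B, f) = 49 + 1917*f
-4123349/U - 3098401/P(826, q(-19)) = -4123349/(-4814526) - 3098401/(49 + 1917*(1 + (1/22)*(-19))) = -4123349*(-1/4814526) - 3098401/(49 + 1917*(1 - 19/22)) = 4123349/4814526 - 3098401/(49 + 1917*(3/22)) = 4123349/4814526 - 3098401/(49 + 5751/22) = 4123349/4814526 - 3098401/6829/22 = 4123349/4814526 - 3098401*22/6829 = 4123349/4814526 - 68164822/6829 = -328153149454051/32878398054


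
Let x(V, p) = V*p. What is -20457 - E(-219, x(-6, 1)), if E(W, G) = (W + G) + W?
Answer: -20013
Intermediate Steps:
E(W, G) = G + 2*W (E(W, G) = (G + W) + W = G + 2*W)
-20457 - E(-219, x(-6, 1)) = -20457 - (-6*1 + 2*(-219)) = -20457 - (-6 - 438) = -20457 - 1*(-444) = -20457 + 444 = -20013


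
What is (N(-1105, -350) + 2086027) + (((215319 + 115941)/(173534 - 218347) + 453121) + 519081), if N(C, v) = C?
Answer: 136998566552/44813 ≈ 3.0571e+6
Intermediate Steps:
(N(-1105, -350) + 2086027) + (((215319 + 115941)/(173534 - 218347) + 453121) + 519081) = (-1105 + 2086027) + (((215319 + 115941)/(173534 - 218347) + 453121) + 519081) = 2084922 + ((331260/(-44813) + 453121) + 519081) = 2084922 + ((331260*(-1/44813) + 453121) + 519081) = 2084922 + ((-331260/44813 + 453121) + 519081) = 2084922 + (20305380113/44813 + 519081) = 2084922 + 43566956966/44813 = 136998566552/44813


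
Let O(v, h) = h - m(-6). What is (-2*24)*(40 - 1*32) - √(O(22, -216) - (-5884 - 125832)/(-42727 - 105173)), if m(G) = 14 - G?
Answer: -384 - I*√44825619/435 ≈ -384.0 - 15.391*I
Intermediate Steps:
O(v, h) = -20 + h (O(v, h) = h - (14 - 1*(-6)) = h - (14 + 6) = h - 1*20 = h - 20 = -20 + h)
(-2*24)*(40 - 1*32) - √(O(22, -216) - (-5884 - 125832)/(-42727 - 105173)) = (-2*24)*(40 - 1*32) - √((-20 - 216) - (-5884 - 125832)/(-42727 - 105173)) = -48*(40 - 32) - √(-236 - (-131716)/(-147900)) = -48*8 - √(-236 - (-131716)*(-1)/147900) = -384 - √(-236 - 1*1937/2175) = -384 - √(-236 - 1937/2175) = -384 - √(-515237/2175) = -384 - I*√44825619/435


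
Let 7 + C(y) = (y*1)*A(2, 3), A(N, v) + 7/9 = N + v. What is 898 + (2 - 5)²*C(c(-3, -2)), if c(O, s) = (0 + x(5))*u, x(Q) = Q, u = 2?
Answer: 1215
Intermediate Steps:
A(N, v) = -7/9 + N + v (A(N, v) = -7/9 + (N + v) = -7/9 + N + v)
c(O, s) = 10 (c(O, s) = (0 + 5)*2 = 5*2 = 10)
C(y) = -7 + 38*y/9 (C(y) = -7 + (y*1)*(-7/9 + 2 + 3) = -7 + y*(38/9) = -7 + 38*y/9)
898 + (2 - 5)²*C(c(-3, -2)) = 898 + (2 - 5)²*(-7 + (38/9)*10) = 898 + (-3)²*(-7 + 380/9) = 898 + 9*(317/9) = 898 + 317 = 1215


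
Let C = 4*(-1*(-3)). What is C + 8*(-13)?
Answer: -92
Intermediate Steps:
C = 12 (C = 4*3 = 12)
C + 8*(-13) = 12 + 8*(-13) = 12 - 104 = -92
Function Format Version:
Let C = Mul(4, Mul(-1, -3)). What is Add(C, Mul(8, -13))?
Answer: -92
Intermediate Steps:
C = 12 (C = Mul(4, 3) = 12)
Add(C, Mul(8, -13)) = Add(12, Mul(8, -13)) = Add(12, -104) = -92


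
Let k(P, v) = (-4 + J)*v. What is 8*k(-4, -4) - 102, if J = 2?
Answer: -38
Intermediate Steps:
k(P, v) = -2*v (k(P, v) = (-4 + 2)*v = -2*v)
8*k(-4, -4) - 102 = 8*(-2*(-4)) - 102 = 8*8 - 102 = 64 - 102 = -38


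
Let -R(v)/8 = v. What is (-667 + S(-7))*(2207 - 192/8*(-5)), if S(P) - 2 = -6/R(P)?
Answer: -43335721/28 ≈ -1.5477e+6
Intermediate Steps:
R(v) = -8*v
S(P) = 2 + 3/(4*P) (S(P) = 2 - 6*(-1/(8*P)) = 2 - (-3)/(4*P) = 2 + 3/(4*P))
(-667 + S(-7))*(2207 - 192/8*(-5)) = (-667 + (2 + (3/4)/(-7)))*(2207 - 192/8*(-5)) = (-667 + (2 + (3/4)*(-1/7)))*(2207 - 192/8*(-5)) = (-667 + (2 - 3/28))*(2207 - 12*2*(-5)) = (-667 + 53/28)*(2207 - 24*(-5)) = -18623*(2207 + 120)/28 = -18623/28*2327 = -43335721/28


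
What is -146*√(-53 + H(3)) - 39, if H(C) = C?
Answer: -39 - 730*I*√2 ≈ -39.0 - 1032.4*I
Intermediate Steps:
-146*√(-53 + H(3)) - 39 = -146*√(-53 + 3) - 39 = -730*I*√2 - 39 = -39 - 730*I*√2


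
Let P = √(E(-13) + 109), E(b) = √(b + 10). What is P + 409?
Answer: 409 + √(109 + I*√3) ≈ 419.44 + 0.082948*I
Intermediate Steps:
E(b) = √(10 + b)
P = √(109 + I*√3) (P = √(√(10 - 13) + 109) = √(√(-3) + 109) = √(I*√3 + 109) = √(109 + I*√3) ≈ 10.441 + 0.08295*I)
P + 409 = √(109 + I*√3) + 409 = 409 + √(109 + I*√3)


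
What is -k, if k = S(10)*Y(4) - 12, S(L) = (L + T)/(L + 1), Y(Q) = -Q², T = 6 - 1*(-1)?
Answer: 404/11 ≈ 36.727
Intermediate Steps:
T = 7 (T = 6 + 1 = 7)
S(L) = (7 + L)/(1 + L) (S(L) = (L + 7)/(L + 1) = (7 + L)/(1 + L))
k = -404/11 (k = ((7 + 10)/(1 + 10))*(-1*4²) - 12 = (17/11)*(-1*16) - 12 = ((1/11)*17)*(-16) - 12 = (17/11)*(-16) - 12 = -272/11 - 12 = -404/11 ≈ -36.727)
-k = -1*(-404/11) = 404/11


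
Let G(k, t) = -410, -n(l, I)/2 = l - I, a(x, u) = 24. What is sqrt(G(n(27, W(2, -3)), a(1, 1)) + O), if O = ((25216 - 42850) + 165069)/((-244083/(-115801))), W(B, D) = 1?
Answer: sqrt(9394177065015)/11623 ≈ 263.70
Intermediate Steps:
n(l, I) = -2*l + 2*I (n(l, I) = -2*(l - I) = -2*l + 2*I)
O = 813005735/11623 (O = (-17634 + 165069)/((-244083*(-1/115801))) = 147435/(34869/16543) = 147435*(16543/34869) = 813005735/11623 ≈ 69948.)
sqrt(G(n(27, W(2, -3)), a(1, 1)) + O) = sqrt(-410 + 813005735/11623) = sqrt(808240305/11623) = sqrt(9394177065015)/11623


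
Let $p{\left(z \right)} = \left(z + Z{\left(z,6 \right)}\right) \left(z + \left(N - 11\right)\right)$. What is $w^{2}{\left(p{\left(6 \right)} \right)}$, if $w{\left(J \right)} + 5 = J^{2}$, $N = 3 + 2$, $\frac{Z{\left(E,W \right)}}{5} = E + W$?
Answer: $25$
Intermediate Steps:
$Z{\left(E,W \right)} = 5 E + 5 W$ ($Z{\left(E,W \right)} = 5 \left(E + W\right) = 5 E + 5 W$)
$N = 5$
$p{\left(z \right)} = \left(-6 + z\right) \left(30 + 6 z\right)$ ($p{\left(z \right)} = \left(z + \left(5 z + 5 \cdot 6\right)\right) \left(z + \left(5 - 11\right)\right) = \left(z + \left(5 z + 30\right)\right) \left(z + \left(5 - 11\right)\right) = \left(z + \left(30 + 5 z\right)\right) \left(z + \left(5 - 11\right)\right) = \left(30 + 6 z\right) \left(z - 6\right) = \left(30 + 6 z\right) \left(-6 + z\right) = \left(-6 + z\right) \left(30 + 6 z\right)$)
$w{\left(J \right)} = -5 + J^{2}$
$w^{2}{\left(p{\left(6 \right)} \right)} = \left(-5 + \left(-180 - 36 + 6 \cdot 6^{2}\right)^{2}\right)^{2} = \left(-5 + \left(-180 - 36 + 6 \cdot 36\right)^{2}\right)^{2} = \left(-5 + \left(-180 - 36 + 216\right)^{2}\right)^{2} = \left(-5 + 0^{2}\right)^{2} = \left(-5 + 0\right)^{2} = \left(-5\right)^{2} = 25$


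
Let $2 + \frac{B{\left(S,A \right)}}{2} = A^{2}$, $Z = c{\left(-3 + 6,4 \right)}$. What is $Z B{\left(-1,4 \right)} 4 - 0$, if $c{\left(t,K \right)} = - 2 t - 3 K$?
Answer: $-2016$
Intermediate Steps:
$c{\left(t,K \right)} = - 3 K - 2 t$
$Z = -18$ ($Z = \left(-3\right) 4 - 2 \left(-3 + 6\right) = -12 - 6 = -18$)
$B{\left(S,A \right)} = -4 + 2 A^{2}$
$Z B{\left(-1,4 \right)} 4 - 0 = - 18 \left(-4 + 2 \cdot 4^{2}\right) 4 - 0 = - 18 \left(-4 + 2 \cdot 16\right) 4 + 0 = - 18 \left(-4 + 32\right) 4 + 0 = - 18 \cdot 28 \cdot 4 + 0 = \left(-18\right) 112 + 0 = -2016 + 0 = -2016$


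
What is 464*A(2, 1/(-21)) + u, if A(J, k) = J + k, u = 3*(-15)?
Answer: 18079/21 ≈ 860.90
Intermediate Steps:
u = -45
464*A(2, 1/(-21)) + u = 464*(2 + 1/(-21)) - 45 = 464*(2 - 1/21) - 45 = 464*(41/21) - 45 = 19024/21 - 45 = 18079/21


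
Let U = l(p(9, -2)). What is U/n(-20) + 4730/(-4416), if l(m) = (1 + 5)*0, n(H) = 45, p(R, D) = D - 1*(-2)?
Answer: -2365/2208 ≈ -1.0711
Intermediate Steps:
p(R, D) = 2 + D (p(R, D) = D + 2 = 2 + D)
l(m) = 0 (l(m) = 6*0 = 0)
U = 0
U/n(-20) + 4730/(-4416) = 0/45 + 4730/(-4416) = 0*(1/45) + 4730*(-1/4416) = 0 - 2365/2208 = -2365/2208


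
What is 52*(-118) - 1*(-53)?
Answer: -6083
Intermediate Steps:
52*(-118) - 1*(-53) = -6136 + 53 = -6083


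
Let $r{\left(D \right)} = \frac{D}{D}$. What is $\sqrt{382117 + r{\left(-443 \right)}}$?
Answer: $11 \sqrt{3158} \approx 618.16$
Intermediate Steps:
$r{\left(D \right)} = 1$
$\sqrt{382117 + r{\left(-443 \right)}} = \sqrt{382117 + 1} = \sqrt{382118} = 11 \sqrt{3158}$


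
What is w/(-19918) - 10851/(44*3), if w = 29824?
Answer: -36677831/438196 ≈ -83.702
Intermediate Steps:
w/(-19918) - 10851/(44*3) = 29824/(-19918) - 10851/(44*3) = 29824*(-1/19918) - 10851/132 = -14912/9959 - 10851*1/132 = -14912/9959 - 3617/44 = -36677831/438196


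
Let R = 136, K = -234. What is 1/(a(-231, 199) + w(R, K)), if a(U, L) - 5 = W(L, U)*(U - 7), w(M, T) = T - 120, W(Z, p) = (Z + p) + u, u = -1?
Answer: 1/7505 ≈ 0.00013324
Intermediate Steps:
W(Z, p) = -1 + Z + p (W(Z, p) = (Z + p) - 1 = -1 + Z + p)
w(M, T) = -120 + T
a(U, L) = 5 + (-7 + U)*(-1 + L + U) (a(U, L) = 5 + (-1 + L + U)*(U - 7) = 5 + (-1 + L + U)*(-7 + U) = 5 + (-7 + U)*(-1 + L + U))
1/(a(-231, 199) + w(R, K)) = 1/((12 - 7*199 - 7*(-231) - 231*(-1 + 199 - 231)) + (-120 - 234)) = 1/((12 - 1393 + 1617 - 231*(-33)) - 354) = 1/((12 - 1393 + 1617 + 7623) - 354) = 1/(7859 - 354) = 1/7505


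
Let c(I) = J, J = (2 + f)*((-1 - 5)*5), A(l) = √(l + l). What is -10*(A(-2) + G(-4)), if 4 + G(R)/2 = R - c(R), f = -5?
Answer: 1960 - 20*I ≈ 1960.0 - 20.0*I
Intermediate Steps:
A(l) = √2*√l (A(l) = √(2*l) = √2*√l)
J = 90 (J = (2 - 5)*((-1 - 5)*5) = -(-18)*5 = -3*(-30) = 90)
c(I) = 90
G(R) = -188 + 2*R (G(R) = -8 + 2*(R - 1*90) = -8 + 2*(R - 90) = -8 + 2*(-90 + R) = -8 + (-180 + 2*R) = -188 + 2*R)
-10*(A(-2) + G(-4)) = -10*(√2*√(-2) + (-188 + 2*(-4))) = -10*(√2*(I*√2) + (-188 - 8)) = -10*(2*I - 196) = -10*(-196 + 2*I) = 1960 - 20*I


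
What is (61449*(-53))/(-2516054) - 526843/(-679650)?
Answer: 884761879643/427509025275 ≈ 2.0696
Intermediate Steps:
(61449*(-53))/(-2516054) - 526843/(-679650) = -3256797*(-1/2516054) - 526843*(-1/679650) = 3256797/2516054 + 526843/679650 = 884761879643/427509025275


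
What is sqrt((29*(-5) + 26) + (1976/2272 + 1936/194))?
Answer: I*sqrt(20518721467)/13774 ≈ 10.4*I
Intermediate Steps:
sqrt((29*(-5) + 26) + (1976/2272 + 1936/194)) = sqrt((-145 + 26) + (1976*(1/2272) + 1936*(1/194))) = sqrt(-119 + (247/284 + 968/97)) = sqrt(-119 + 298871/27548) = sqrt(-2979341/27548) = I*sqrt(20518721467)/13774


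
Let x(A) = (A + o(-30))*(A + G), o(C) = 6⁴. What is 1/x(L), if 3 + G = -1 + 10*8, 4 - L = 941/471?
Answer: 221841/22460718301 ≈ 9.8769e-6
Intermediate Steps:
o(C) = 1296
L = 943/471 (L = 4 - 941/471 = 943/471 ≈ 2.0021)
G = 76 (G = -3 + (-1 + 10*8) = -3 + (-1 + 80) = -3 + 79 = 76)
x(A) = (76 + A)*(1296 + A) (x(A) = (A + 1296)*(A + 76) = (1296 + A)*(76 + A) = (76 + A)*(1296 + A))
1/x(L) = 1/(98496 + (943/471)² + 1372*(943/471)) = 1/(98496 + 889249/221841 + 1293796/471) = 1/(22460718301/221841) = 221841/22460718301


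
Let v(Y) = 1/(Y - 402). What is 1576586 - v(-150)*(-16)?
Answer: 108784432/69 ≈ 1.5766e+6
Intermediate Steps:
v(Y) = 1/(-402 + Y)
1576586 - v(-150)*(-16) = 1576586 - (-16)/(-402 - 150) = 1576586 - (-16)/(-552) = 1576586 - (-1)*(-16)/552 = 1576586 - 1*2/69 = 1576586 - 2/69 = 108784432/69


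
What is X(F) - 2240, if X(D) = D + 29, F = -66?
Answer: -2277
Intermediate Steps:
X(D) = 29 + D
X(F) - 2240 = (29 - 66) - 2240 = -37 - 2240 = -2277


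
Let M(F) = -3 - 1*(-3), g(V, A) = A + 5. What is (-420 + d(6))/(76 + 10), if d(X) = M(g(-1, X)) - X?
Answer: -213/43 ≈ -4.9535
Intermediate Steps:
g(V, A) = 5 + A
M(F) = 0 (M(F) = -3 + 3 = 0)
d(X) = -X (d(X) = 0 - X = -X)
(-420 + d(6))/(76 + 10) = (-420 - 1*6)/(76 + 10) = (-420 - 6)/86 = -426*1/86 = -213/43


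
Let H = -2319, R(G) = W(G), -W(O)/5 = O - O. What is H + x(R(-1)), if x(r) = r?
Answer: -2319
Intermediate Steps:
W(O) = 0 (W(O) = -5*(O - O) = -5*0 = 0)
R(G) = 0
H + x(R(-1)) = -2319 + 0 = -2319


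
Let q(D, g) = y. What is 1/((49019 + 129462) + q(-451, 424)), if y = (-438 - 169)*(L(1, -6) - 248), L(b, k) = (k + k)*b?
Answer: 1/336301 ≈ 2.9735e-6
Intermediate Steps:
L(b, k) = 2*b*k (L(b, k) = (2*k)*b = 2*b*k)
y = 157820 (y = (-438 - 169)*(2*1*(-6) - 248) = -607*(-12 - 248) = -607*(-260) = 157820)
q(D, g) = 157820
1/((49019 + 129462) + q(-451, 424)) = 1/((49019 + 129462) + 157820) = 1/(178481 + 157820) = 1/336301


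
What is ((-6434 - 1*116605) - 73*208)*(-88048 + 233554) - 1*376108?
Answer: -20112651946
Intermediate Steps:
((-6434 - 1*116605) - 73*208)*(-88048 + 233554) - 1*376108 = ((-6434 - 116605) - 15184)*145506 - 376108 = (-123039 - 15184)*145506 - 376108 = -138223*145506 - 376108 = -20112275838 - 376108 = -20112651946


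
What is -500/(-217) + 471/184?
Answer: 194207/39928 ≈ 4.8639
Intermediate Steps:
-500/(-217) + 471/184 = -500*(-1/217) + 471*(1/184) = 500/217 + 471/184 = 194207/39928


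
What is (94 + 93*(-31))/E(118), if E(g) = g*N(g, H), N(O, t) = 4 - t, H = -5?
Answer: -2789/1062 ≈ -2.6262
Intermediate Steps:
E(g) = 9*g (E(g) = g*(4 - 1*(-5)) = g*(4 + 5) = g*9 = 9*g)
(94 + 93*(-31))/E(118) = (94 + 93*(-31))/((9*118)) = (94 - 2883)/1062 = -2789*1/1062 = -2789/1062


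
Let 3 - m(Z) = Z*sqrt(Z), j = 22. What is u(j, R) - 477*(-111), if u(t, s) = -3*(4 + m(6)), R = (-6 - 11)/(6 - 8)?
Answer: 52926 + 18*sqrt(6) ≈ 52970.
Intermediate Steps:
R = 17/2 (R = -17/(-2) = -17*(-1/2) = 17/2 ≈ 8.5000)
m(Z) = 3 - Z**(3/2) (m(Z) = 3 - Z*sqrt(Z) = 3 - Z**(3/2))
u(t, s) = -21 + 18*sqrt(6) (u(t, s) = -3*(4 + (3 - 6**(3/2))) = -3*(4 + (3 - 6*sqrt(6))) = -3*(7 - 6*sqrt(6)) = -21 + 18*sqrt(6))
u(j, R) - 477*(-111) = (-21 + 18*sqrt(6)) - 477*(-111) = (-21 + 18*sqrt(6)) + 52947 = 52926 + 18*sqrt(6)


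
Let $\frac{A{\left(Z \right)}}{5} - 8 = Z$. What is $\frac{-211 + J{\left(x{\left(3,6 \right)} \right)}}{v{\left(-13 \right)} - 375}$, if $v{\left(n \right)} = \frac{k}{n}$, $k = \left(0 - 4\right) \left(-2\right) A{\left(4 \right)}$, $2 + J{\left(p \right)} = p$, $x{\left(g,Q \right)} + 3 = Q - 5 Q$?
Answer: $\frac{208}{357} \approx 0.58263$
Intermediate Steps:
$A{\left(Z \right)} = 40 + 5 Z$
$x{\left(g,Q \right)} = -3 - 4 Q$ ($x{\left(g,Q \right)} = -3 + \left(Q - 5 Q\right) = -3 - 4 Q$)
$J{\left(p \right)} = -2 + p$
$k = 480$ ($k = \left(0 - 4\right) \left(-2\right) \left(40 + 5 \cdot 4\right) = \left(-4\right) \left(-2\right) \left(40 + 20\right) = 8 \cdot 60 = 480$)
$v{\left(n \right)} = \frac{480}{n}$
$\frac{-211 + J{\left(x{\left(3,6 \right)} \right)}}{v{\left(-13 \right)} - 375} = \frac{-211 - 29}{\frac{480}{-13} - 375} = \frac{-211 - 29}{480 \left(- \frac{1}{13}\right) - 375} = \frac{-211 - 29}{- \frac{480}{13} - 375} = \frac{-211 - 29}{- \frac{5355}{13}} = \left(-240\right) \left(- \frac{13}{5355}\right) = \frac{208}{357}$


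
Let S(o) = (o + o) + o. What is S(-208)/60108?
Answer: -52/5009 ≈ -0.010381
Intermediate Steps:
S(o) = 3*o (S(o) = 2*o + o = 3*o)
S(-208)/60108 = (3*(-208))/60108 = -624*1/60108 = -52/5009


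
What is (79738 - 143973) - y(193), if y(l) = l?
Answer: -64428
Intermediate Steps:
(79738 - 143973) - y(193) = (79738 - 143973) - 1*193 = -64235 - 193 = -64428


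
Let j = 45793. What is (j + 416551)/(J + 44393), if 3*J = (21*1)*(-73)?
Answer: 231172/21941 ≈ 10.536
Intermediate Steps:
J = -511 (J = ((21*1)*(-73))/3 = (21*(-73))/3 = (1/3)*(-1533) = -511)
(j + 416551)/(J + 44393) = (45793 + 416551)/(-511 + 44393) = 462344/43882 = 462344*(1/43882) = 231172/21941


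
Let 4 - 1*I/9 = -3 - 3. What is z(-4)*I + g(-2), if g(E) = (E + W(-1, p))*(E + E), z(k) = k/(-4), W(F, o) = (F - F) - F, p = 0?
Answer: 94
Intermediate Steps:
W(F, o) = -F (W(F, o) = 0 - F = -F)
z(k) = -k/4 (z(k) = k*(-¼) = -k/4)
I = 90 (I = 36 - 9*(-3 - 3) = 36 - 9*(-6) = 36 + 54 = 90)
g(E) = 2*E*(1 + E) (g(E) = (E - 1*(-1))*(E + E) = (E + 1)*(2*E) = (1 + E)*(2*E) = 2*E*(1 + E))
z(-4)*I + g(-2) = -¼*(-4)*90 + 2*(-2)*(1 - 2) = 1*90 + 2*(-2)*(-1) = 90 + 4 = 94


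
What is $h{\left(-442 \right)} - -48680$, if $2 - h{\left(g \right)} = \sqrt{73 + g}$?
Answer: $48682 - 3 i \sqrt{41} \approx 48682.0 - 19.209 i$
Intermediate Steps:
$h{\left(g \right)} = 2 - \sqrt{73 + g}$
$h{\left(-442 \right)} - -48680 = \left(2 - \sqrt{73 - 442}\right) - -48680 = \left(2 - \sqrt{-369}\right) + \left(-64814 + 113494\right) = \left(2 - 3 i \sqrt{41}\right) + 48680 = 48682 - 3 i \sqrt{41}$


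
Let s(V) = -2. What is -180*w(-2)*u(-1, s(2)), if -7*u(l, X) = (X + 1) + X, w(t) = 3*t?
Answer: 3240/7 ≈ 462.86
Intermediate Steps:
u(l, X) = -⅐ - 2*X/7 (u(l, X) = -((X + 1) + X)/7 = -((1 + X) + X)/7 = -(1 + 2*X)/7 = -⅐ - 2*X/7)
-180*w(-2)*u(-1, s(2)) = -180*3*(-2)*(-⅐ - 2/7*(-2)) = -(-1080)*(-⅐ + 4/7) = -(-1080)*3/7 = -180*(-18/7) = 3240/7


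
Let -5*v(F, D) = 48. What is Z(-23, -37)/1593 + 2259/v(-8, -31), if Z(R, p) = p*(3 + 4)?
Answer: -6001789/25488 ≈ -235.48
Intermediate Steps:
v(F, D) = -48/5 (v(F, D) = -⅕*48 = -48/5)
Z(R, p) = 7*p (Z(R, p) = p*7 = 7*p)
Z(-23, -37)/1593 + 2259/v(-8, -31) = (7*(-37))/1593 + 2259/(-48/5) = -259*1/1593 + 2259*(-5/48) = -259/1593 - 3765/16 = -6001789/25488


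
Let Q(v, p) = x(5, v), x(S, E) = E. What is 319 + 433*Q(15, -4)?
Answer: 6814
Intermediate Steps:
Q(v, p) = v
319 + 433*Q(15, -4) = 319 + 433*15 = 319 + 6495 = 6814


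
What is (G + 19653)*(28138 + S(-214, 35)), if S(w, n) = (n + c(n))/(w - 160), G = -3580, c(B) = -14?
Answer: 169145678143/374 ≈ 4.5226e+8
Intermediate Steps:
S(w, n) = (-14 + n)/(-160 + w) (S(w, n) = (n - 14)/(w - 160) = (-14 + n)/(-160 + w))
(G + 19653)*(28138 + S(-214, 35)) = (-3580 + 19653)*(28138 + (-14 + 35)/(-160 - 214)) = 16073*(28138 + 21/(-374)) = 16073*(28138 - 1/374*21) = 16073*(28138 - 21/374) = 16073*(10523591/374) = 169145678143/374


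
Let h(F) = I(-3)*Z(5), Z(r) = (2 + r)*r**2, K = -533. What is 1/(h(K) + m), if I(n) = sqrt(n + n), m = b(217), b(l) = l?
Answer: 31/32977 - 25*I*sqrt(6)/32977 ≈ 0.00094005 - 0.001857*I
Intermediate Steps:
m = 217
I(n) = sqrt(2)*sqrt(n) (I(n) = sqrt(2*n) = sqrt(2)*sqrt(n))
Z(r) = r**2*(2 + r)
h(F) = 175*I*sqrt(6) (h(F) = (sqrt(2)*sqrt(-3))*(5**2*(2 + 5)) = (sqrt(2)*(I*sqrt(3)))*(25*7) = (I*sqrt(6))*175 = 175*I*sqrt(6))
1/(h(K) + m) = 1/(175*I*sqrt(6) + 217) = 1/(217 + 175*I*sqrt(6))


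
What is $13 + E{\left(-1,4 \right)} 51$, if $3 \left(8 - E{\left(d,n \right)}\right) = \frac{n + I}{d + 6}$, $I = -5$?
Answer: $\frac{2122}{5} \approx 424.4$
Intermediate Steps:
$E{\left(d,n \right)} = 8 - \frac{-5 + n}{3 \left(6 + d\right)}$ ($E{\left(d,n \right)} = 8 - \frac{\left(n - 5\right) \frac{1}{d + 6}}{3} = 8 - \frac{\left(-5 + n\right) \frac{1}{6 + d}}{3} = 8 - \frac{\frac{1}{6 + d} \left(-5 + n\right)}{3} = 8 - \frac{-5 + n}{3 \left(6 + d\right)}$)
$13 + E{\left(-1,4 \right)} 51 = 13 + \frac{149 - 4 + 24 \left(-1\right)}{3 \left(6 - 1\right)} 51 = 13 + \frac{149 - 4 - 24}{3 \cdot 5} \cdot 51 = 13 + \frac{1}{3} \cdot \frac{1}{5} \cdot 121 \cdot 51 = 13 + \frac{121}{15} \cdot 51 = 13 + \frac{2057}{5} = \frac{2122}{5}$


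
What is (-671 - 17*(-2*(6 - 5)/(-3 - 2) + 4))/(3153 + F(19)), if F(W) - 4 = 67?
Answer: -3729/16120 ≈ -0.23133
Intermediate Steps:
F(W) = 71 (F(W) = 4 + 67 = 71)
(-671 - 17*(-2*(6 - 5)/(-3 - 2) + 4))/(3153 + F(19)) = (-671 - 17*(-2*(6 - 5)/(-3 - 2) + 4))/(3153 + 71) = (-671 - 17*(-2/(-5) + 4))/3224 = (-671 - 17*(-2*(-1)/5 + 4))*(1/3224) = (-671 - 17*(-2*(-⅕) + 4))*(1/3224) = (-671 - 17*(⅖ + 4))*(1/3224) = (-671 - 17*22/5)*(1/3224) = (-671 - 374/5)*(1/3224) = -3729/5*1/3224 = -3729/16120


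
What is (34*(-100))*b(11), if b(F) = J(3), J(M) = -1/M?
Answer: 3400/3 ≈ 1133.3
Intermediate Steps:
b(F) = -1/3
(34*(-100))*b(11) = (34*(-100))*(-1/3) = -3400*(-1/3) = 3400/3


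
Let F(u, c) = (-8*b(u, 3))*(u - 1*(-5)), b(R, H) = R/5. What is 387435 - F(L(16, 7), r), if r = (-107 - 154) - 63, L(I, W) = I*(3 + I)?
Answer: 2688663/5 ≈ 5.3773e+5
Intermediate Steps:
r = -324 (r = -261 - 63 = -324)
b(R, H) = R/5 (b(R, H) = R*(1/5) = R/5)
F(u, c) = -8*u*(5 + u)/5 (F(u, c) = (-8*u/5)*(u - 1*(-5)) = (-8*u/5)*(u + 5) = (-8*u/5)*(5 + u) = -8*u*(5 + u)/5)
387435 - F(L(16, 7), r) = 387435 - (-8)*16*(3 + 16)*(5 + 16*(3 + 16))/5 = 387435 - (-8)*16*19*(5 + 16*19)/5 = 387435 - (-8)*304*(5 + 304)/5 = 387435 - (-8)*304*309/5 = 387435 - 1*(-751488/5) = 387435 + 751488/5 = 2688663/5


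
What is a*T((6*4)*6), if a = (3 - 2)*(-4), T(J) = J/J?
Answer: -4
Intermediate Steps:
T(J) = 1
a = -4 (a = 1*(-4) = -4)
a*T((6*4)*6) = -4*1 = -4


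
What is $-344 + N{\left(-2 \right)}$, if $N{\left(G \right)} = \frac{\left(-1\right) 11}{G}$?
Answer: $- \frac{677}{2} \approx -338.5$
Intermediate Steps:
$N{\left(G \right)} = - \frac{11}{G}$
$-344 + N{\left(-2 \right)} = -344 - \frac{11}{-2} = -344 - - \frac{11}{2} = -344 + \frac{11}{2} = - \frac{677}{2}$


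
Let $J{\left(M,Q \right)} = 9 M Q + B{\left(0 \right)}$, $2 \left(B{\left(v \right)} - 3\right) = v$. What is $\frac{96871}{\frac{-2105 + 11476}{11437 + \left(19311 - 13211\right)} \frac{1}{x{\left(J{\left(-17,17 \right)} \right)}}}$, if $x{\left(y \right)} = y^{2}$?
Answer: $\frac{11466407671866108}{9371} \approx 1.2236 \cdot 10^{12}$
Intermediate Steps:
$B{\left(v \right)} = 3 + \frac{v}{2}$
$J{\left(M,Q \right)} = 3 + 9 M Q$ ($J{\left(M,Q \right)} = 9 M Q + \left(3 + \frac{1}{2} \cdot 0\right) = 9 M Q + \left(3 + 0\right) = 9 M Q + 3 = 3 + 9 M Q$)
$\frac{96871}{\frac{-2105 + 11476}{11437 + \left(19311 - 13211\right)} \frac{1}{x{\left(J{\left(-17,17 \right)} \right)}}} = \frac{96871}{\frac{-2105 + 11476}{11437 + \left(19311 - 13211\right)} \frac{1}{\left(3 + 9 \left(-17\right) 17\right)^{2}}} = \frac{96871}{\frac{9371}{11437 + \left(19311 - 13211\right)} \frac{1}{\left(3 - 2601\right)^{2}}} = \frac{96871}{\frac{9371}{11437 + 6100} \frac{1}{\left(-2598\right)^{2}}} = \frac{96871}{\frac{9371}{17537} \cdot \frac{1}{6749604}} = \frac{96871}{\frac{9371}{118367805348}} = 96871 \cdot \frac{118367805348}{9371} = \frac{11466407671866108}{9371}$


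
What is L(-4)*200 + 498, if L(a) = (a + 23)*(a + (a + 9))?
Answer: 4298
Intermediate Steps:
L(a) = (9 + 2*a)*(23 + a) (L(a) = (23 + a)*(a + (9 + a)) = (23 + a)*(9 + 2*a) = (9 + 2*a)*(23 + a))
L(-4)*200 + 498 = (207 + 2*(-4)² + 55*(-4))*200 + 498 = (207 + 2*16 - 220)*200 + 498 = (207 + 32 - 220)*200 + 498 = 19*200 + 498 = 3800 + 498 = 4298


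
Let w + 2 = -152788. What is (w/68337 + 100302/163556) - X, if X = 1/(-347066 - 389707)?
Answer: -742313872526047/457492087437642 ≈ -1.6226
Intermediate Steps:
w = -152790 (w = -2 - 152788 = -152790)
X = -1/736773 (X = 1/(-736773) = -1/736773 ≈ -1.3573e-6)
(w/68337 + 100302/163556) - X = (-152790/68337 + 100302/163556) - 1*(-1/736773) = (-152790*1/68337 + 100302*(1/163556)) + 1/736773 = (-50930/22779 + 50151/81778) + 1/736773 = -3022563911/1862821062 + 1/736773 = -742313872526047/457492087437642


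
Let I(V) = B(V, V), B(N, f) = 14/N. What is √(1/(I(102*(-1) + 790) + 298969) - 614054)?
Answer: I*√6494950216999384221054/102845343 ≈ 783.62*I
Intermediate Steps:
I(V) = 14/V
√(1/(I(102*(-1) + 790) + 298969) - 614054) = √(1/(14/(102*(-1) + 790) + 298969) - 614054) = √(1/(14/(-102 + 790) + 298969) - 614054) = √(1/(14/688 + 298969) - 614054) = √(1/(14*(1/688) + 298969) - 614054) = √(1/(7/344 + 298969) - 614054) = √(1/(102845343/344) - 614054) = √(344/102845343 - 614054) = √(-63152594250178/102845343) = I*√6494950216999384221054/102845343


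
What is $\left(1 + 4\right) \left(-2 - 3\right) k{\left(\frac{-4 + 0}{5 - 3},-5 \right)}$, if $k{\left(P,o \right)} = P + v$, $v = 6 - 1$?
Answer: $-75$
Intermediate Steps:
$v = 5$
$k{\left(P,o \right)} = 5 + P$ ($k{\left(P,o \right)} = P + 5 = 5 + P$)
$\left(1 + 4\right) \left(-2 - 3\right) k{\left(\frac{-4 + 0}{5 - 3},-5 \right)} = \left(1 + 4\right) \left(-2 - 3\right) \left(5 + \frac{-4 + 0}{5 - 3}\right) = 5 \left(-2 - 3\right) \left(5 - \frac{4}{2}\right) = 5 \left(-5\right) \left(5 - 2\right) = - 25 \left(5 - 2\right) = \left(-25\right) 3 = -75$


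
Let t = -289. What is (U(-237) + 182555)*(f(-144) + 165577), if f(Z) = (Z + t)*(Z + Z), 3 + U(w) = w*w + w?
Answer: 69227374004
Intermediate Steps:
U(w) = -3 + w + w² (U(w) = -3 + (w*w + w) = -3 + (w² + w) = -3 + (w + w²) = -3 + w + w²)
f(Z) = 2*Z*(-289 + Z) (f(Z) = (Z - 289)*(Z + Z) = (-289 + Z)*(2*Z) = 2*Z*(-289 + Z))
(U(-237) + 182555)*(f(-144) + 165577) = ((-3 - 237 + (-237)²) + 182555)*(2*(-144)*(-289 - 144) + 165577) = ((-3 - 237 + 56169) + 182555)*(2*(-144)*(-433) + 165577) = (55929 + 182555)*(124704 + 165577) = 238484*290281 = 69227374004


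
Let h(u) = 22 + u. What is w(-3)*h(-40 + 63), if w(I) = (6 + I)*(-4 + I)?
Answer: -945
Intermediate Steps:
w(I) = (-4 + I)*(6 + I)
w(-3)*h(-40 + 63) = (-24 + (-3)² + 2*(-3))*(22 + (-40 + 63)) = (-24 + 9 - 6)*(22 + 23) = -21*45 = -945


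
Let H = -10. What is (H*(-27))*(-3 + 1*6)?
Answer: 810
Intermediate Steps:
(H*(-27))*(-3 + 1*6) = (-10*(-27))*(-3 + 1*6) = 270*(-3 + 6) = 270*3 = 810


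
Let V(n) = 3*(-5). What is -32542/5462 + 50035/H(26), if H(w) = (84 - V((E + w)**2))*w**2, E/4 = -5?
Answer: -952274819/182769444 ≈ -5.2103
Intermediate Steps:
E = -20 (E = 4*(-5) = -20)
V(n) = -15
H(w) = 99*w**2 (H(w) = (84 - 1*(-15))*w**2 = (84 + 15)*w**2 = 99*w**2)
-32542/5462 + 50035/H(26) = -32542/5462 + 50035/((99*26**2)) = -32542*1/5462 + 50035/((99*676)) = -16271/2731 + 50035/66924 = -952274819/182769444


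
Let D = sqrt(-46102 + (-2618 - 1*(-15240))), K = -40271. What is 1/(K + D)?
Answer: -40271/1621786921 - 6*I*sqrt(930)/1621786921 ≈ -2.4831e-5 - 1.1282e-7*I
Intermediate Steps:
D = 6*I*sqrt(930) (D = sqrt(-46102 + (-2618 + 15240)) = sqrt(-46102 + 12622) = sqrt(-33480) = 6*I*sqrt(930) ≈ 182.98*I)
1/(K + D) = 1/(-40271 + 6*I*sqrt(930))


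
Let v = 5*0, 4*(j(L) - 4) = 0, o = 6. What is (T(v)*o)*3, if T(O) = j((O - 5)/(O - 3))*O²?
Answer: 0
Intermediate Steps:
j(L) = 4 (j(L) = 4 + (¼)*0 = 4 + 0 = 4)
v = 0
T(O) = 4*O²
(T(v)*o)*3 = ((4*0²)*6)*3 = ((4*0)*6)*3 = (0*6)*3 = 0*3 = 0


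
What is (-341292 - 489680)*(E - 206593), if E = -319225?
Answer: 436940035096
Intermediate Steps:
(-341292 - 489680)*(E - 206593) = (-341292 - 489680)*(-319225 - 206593) = -830972*(-525818) = 436940035096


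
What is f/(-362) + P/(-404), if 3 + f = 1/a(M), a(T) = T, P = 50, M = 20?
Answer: -84541/731240 ≈ -0.11561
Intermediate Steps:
f = -59/20 (f = -3 + 1/20 = -59/20 ≈ -2.9500)
f/(-362) + P/(-404) = -59/20/(-362) + 50/(-404) = -59/20*(-1/362) + 50*(-1/404) = 59/7240 - 25/202 = -84541/731240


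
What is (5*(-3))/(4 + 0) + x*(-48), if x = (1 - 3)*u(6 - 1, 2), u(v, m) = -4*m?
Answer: -3087/4 ≈ -771.75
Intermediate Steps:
x = 16 (x = (1 - 3)*(-4*2) = -2*(-8) = 16)
(5*(-3))/(4 + 0) + x*(-48) = (5*(-3))/(4 + 0) + 16*(-48) = -15/4 - 768 = -3087/4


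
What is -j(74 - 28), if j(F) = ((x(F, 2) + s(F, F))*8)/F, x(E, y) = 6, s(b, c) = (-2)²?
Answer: -40/23 ≈ -1.7391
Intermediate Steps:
s(b, c) = 4
j(F) = 80/F (j(F) = ((6 + 4)*8)/F = (10*8)/F = 80/F)
-j(74 - 28) = -80/(74 - 28) = -80/46 = -1*40/23 = -40/23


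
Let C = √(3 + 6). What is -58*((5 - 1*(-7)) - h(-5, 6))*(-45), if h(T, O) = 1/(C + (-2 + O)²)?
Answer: 592470/19 ≈ 31183.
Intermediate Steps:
C = 3 (C = √9 = 3)
h(T, O) = 1/(3 + (-2 + O)²)
-58*((5 - 1*(-7)) - h(-5, 6))*(-45) = -58*((5 - 1*(-7)) - 1/(3 + (-2 + 6)²))*(-45) = -58*((5 + 7) - 1/(3 + 4²))*(-45) = -58*(12 - 1/(3 + 16))*(-45) = -58*(12 - 1/19)*(-45) = -58*227/19*(-45) = -13166/19*(-45) = 592470/19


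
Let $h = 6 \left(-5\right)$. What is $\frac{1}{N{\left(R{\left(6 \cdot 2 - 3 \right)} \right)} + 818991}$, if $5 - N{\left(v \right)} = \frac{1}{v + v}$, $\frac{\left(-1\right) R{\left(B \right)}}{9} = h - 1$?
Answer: $\frac{558}{456999767} \approx 1.221 \cdot 10^{-6}$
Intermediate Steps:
$h = -30$
$R{\left(B \right)} = 279$ ($R{\left(B \right)} = - 9 \left(-30 - 1\right) = \left(-9\right) \left(-31\right) = 279$)
$N{\left(v \right)} = 5 - \frac{1}{2 v}$ ($N{\left(v \right)} = 5 - \frac{1}{v + v} = 5 - \frac{1}{2 v}$)
$\frac{1}{N{\left(R{\left(6 \cdot 2 - 3 \right)} \right)} + 818991} = \frac{1}{\left(5 - \frac{1}{2 \cdot 279}\right) + 818991} = \frac{1}{\left(5 - \frac{1}{558}\right) + 818991} = \frac{1}{\frac{2789}{558} + 818991} = \frac{1}{\frac{456999767}{558}} = \frac{558}{456999767}$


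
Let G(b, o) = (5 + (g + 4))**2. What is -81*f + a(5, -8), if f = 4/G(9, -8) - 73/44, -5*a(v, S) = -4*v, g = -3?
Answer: 5693/44 ≈ 129.39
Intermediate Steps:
G(b, o) = 36 (G(b, o) = (5 + (-3 + 4))**2 = (5 + 1)**2 = 6**2 = 36)
a(v, S) = 4*v/5 (a(v, S) = -(-4)*v/5 = 4*v/5)
f = -613/396 (f = 4/36 - 73/44 = 4*(1/36) - 73*1/44 = 1/9 - 73/44 = -613/396 ≈ -1.5480)
-81*f + a(5, -8) = -81*(-613/396) + (4/5)*5 = 5517/44 + 4 = 5693/44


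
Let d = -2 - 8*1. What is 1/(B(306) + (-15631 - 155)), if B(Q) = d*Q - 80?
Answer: -1/18926 ≈ -5.2837e-5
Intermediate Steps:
d = -10 (d = -2 - 8 = -10)
B(Q) = -80 - 10*Q (B(Q) = -10*Q - 80 = -80 - 10*Q)
1/(B(306) + (-15631 - 155)) = 1/((-80 - 10*306) + (-15631 - 155)) = 1/((-80 - 3060) - 15786) = 1/(-3140 - 15786) = 1/(-18926) = -1/18926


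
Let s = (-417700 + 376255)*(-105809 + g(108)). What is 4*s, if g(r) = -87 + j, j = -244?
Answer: 17595889200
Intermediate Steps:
g(r) = -331 (g(r) = -87 - 244 = -331)
s = 4398972300 (s = (-417700 + 376255)*(-105809 - 331) = -41445*(-106140) = 4398972300)
4*s = 4*4398972300 = 17595889200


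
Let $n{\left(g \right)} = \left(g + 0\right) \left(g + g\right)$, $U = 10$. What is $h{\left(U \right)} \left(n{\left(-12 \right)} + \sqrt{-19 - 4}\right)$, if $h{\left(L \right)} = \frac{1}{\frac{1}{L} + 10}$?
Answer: $\frac{2880}{101} + \frac{10 i \sqrt{23}}{101} \approx 28.515 + 0.47483 i$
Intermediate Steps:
$n{\left(g \right)} = 2 g^{2}$ ($n{\left(g \right)} = g 2 g = 2 g^{2}$)
$h{\left(L \right)} = \frac{1}{10 + \frac{1}{L}}$
$h{\left(U \right)} \left(n{\left(-12 \right)} + \sqrt{-19 - 4}\right) = \frac{10}{1 + 10 \cdot 10} \left(2 \left(-12\right)^{2} + \sqrt{-19 - 4}\right) = \frac{10}{1 + 100} \left(2 \cdot 144 + \sqrt{-23}\right) = \frac{10}{101} \left(288 + i \sqrt{23}\right) = 10 \cdot \frac{1}{101} \left(288 + i \sqrt{23}\right) = \frac{10 \left(288 + i \sqrt{23}\right)}{101} = \frac{2880}{101} + \frac{10 i \sqrt{23}}{101}$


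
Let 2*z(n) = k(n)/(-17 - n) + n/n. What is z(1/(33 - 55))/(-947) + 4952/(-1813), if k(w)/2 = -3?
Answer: -3499315389/1280815606 ≈ -2.7321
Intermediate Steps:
k(w) = -6 (k(w) = 2*(-3) = -6)
z(n) = ½ - 3/(-17 - n) (z(n) = (-6/(-17 - n) + n/n)/2 = (-6/(-17 - n) + 1)/2 = (1 - 6/(-17 - n))/2 = ½ - 3/(-17 - n))
z(1/(33 - 55))/(-947) + 4952/(-1813) = ((23 + 1/(33 - 55))/(2*(17 + 1/(33 - 55))))/(-947) + 4952/(-1813) = ((23 + 1/(-22))/(2*(17 + 1/(-22))))*(-1/947) + 4952*(-1/1813) = ((23 - 1/22)/(2*(17 - 1/22)))*(-1/947) - 4952/1813 = ((½)*(505/22)/(373/22))*(-1/947) - 4952/1813 = ((½)*(22/373)*(505/22))*(-1/947) - 4952/1813 = (505/746)*(-1/947) - 4952/1813 = -505/706462 - 4952/1813 = -3499315389/1280815606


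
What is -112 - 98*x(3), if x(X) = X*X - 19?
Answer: 868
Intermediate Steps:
x(X) = -19 + X² (x(X) = X² - 19 = -19 + X²)
-112 - 98*x(3) = -112 - 98*(-19 + 3²) = -112 - 98*(-19 + 9) = -112 - 98*(-10) = -112 + 980 = 868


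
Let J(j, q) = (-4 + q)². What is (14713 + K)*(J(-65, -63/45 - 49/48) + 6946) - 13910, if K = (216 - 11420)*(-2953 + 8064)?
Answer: -7680216884716537/19200 ≈ -4.0001e+11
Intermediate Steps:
K = -57263644 (K = -11204*5111 = -57263644)
(14713 + K)*(J(-65, -63/45 - 49/48) + 6946) - 13910 = (14713 - 57263644)*((-4 + (-63/45 - 49/48))² + 6946) - 13910 = -57248931*((-4 + (-63*1/45 - 49*1/48))² + 6946) - 13910 = -57248931*((-4 + (-7/5 - 49/48))² + 6946) - 13910 = -57248931*((-4 - 581/240)² + 6946) - 13910 = -57248931*((-1541/240)² + 6946) - 13910 = -57248931*(2374681/57600 + 6946) - 13910 = -57248931*402464281/57600 - 13910 = -7680216617644537/19200 - 13910 = -7680216884716537/19200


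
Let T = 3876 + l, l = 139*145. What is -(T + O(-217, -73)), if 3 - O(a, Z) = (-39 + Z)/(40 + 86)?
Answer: -216314/9 ≈ -24035.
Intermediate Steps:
O(a, Z) = 139/42 - Z/126 (O(a, Z) = 3 - (-39 + Z)/(40 + 86) = 3 - (-39 + Z)/126 = 3 - (-13/42 + Z/126) = 3 + (13/42 - Z/126) = 139/42 - Z/126)
l = 20155
T = 24031 (T = 3876 + 20155 = 24031)
-(T + O(-217, -73)) = -(24031 + (139/42 - 1/126*(-73))) = -(24031 + (139/42 + 73/126)) = -(24031 + 35/9) = -1*216314/9 = -216314/9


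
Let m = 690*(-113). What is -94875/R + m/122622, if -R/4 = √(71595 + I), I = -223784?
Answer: -12995/20437 - 94875*I*√152189/608756 ≈ -0.63586 - 60.799*I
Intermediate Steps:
R = -4*I*√152189 (R = -4*√(71595 - 223784) = -4*I*√152189 ≈ -1560.5*I)
m = -77970
-94875/R + m/122622 = -94875*I*√152189/608756 - 77970/122622 = -94875*I*√152189/608756 - 77970*1/122622 = -94875*I*√152189/608756 - 12995/20437 = -12995/20437 - 94875*I*√152189/608756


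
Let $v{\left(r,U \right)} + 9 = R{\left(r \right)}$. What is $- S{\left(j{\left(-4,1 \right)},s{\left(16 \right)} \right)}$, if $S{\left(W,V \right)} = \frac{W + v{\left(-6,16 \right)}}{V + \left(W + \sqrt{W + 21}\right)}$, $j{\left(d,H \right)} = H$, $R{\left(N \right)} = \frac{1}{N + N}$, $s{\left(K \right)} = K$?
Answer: $\frac{1649}{3204} - \frac{97 \sqrt{22}}{3204} \approx 0.37267$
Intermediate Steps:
$R{\left(N \right)} = \frac{1}{2 N}$
$v{\left(r,U \right)} = -9 + \frac{1}{2 r}$
$S{\left(W,V \right)} = \frac{- \frac{109}{12} + W}{V + W + \sqrt{21 + W}}$ ($S{\left(W,V \right)} = \frac{W - \left(9 - \frac{1}{2 \left(-6\right)}\right)}{V + \left(W + \sqrt{W + 21}\right)} = \frac{W + \left(-9 + \frac{1}{2} \left(- \frac{1}{6}\right)\right)}{V + \left(W + \sqrt{21 + W}\right)} = \frac{W - \frac{109}{12}}{V + W + \sqrt{21 + W}} = \frac{- \frac{109}{12} + W}{V + W + \sqrt{21 + W}}$)
$- S{\left(j{\left(-4,1 \right)},s{\left(16 \right)} \right)} = - \frac{- \frac{109}{12} + 1}{16 + 1 + \sqrt{21 + 1}} = - \frac{-97}{\left(16 + 1 + \sqrt{22}\right) 12} = - \frac{-97}{\left(17 + \sqrt{22}\right) 12} = - \frac{-97}{12 \left(17 + \sqrt{22}\right)} = \frac{97}{12 \left(17 + \sqrt{22}\right)}$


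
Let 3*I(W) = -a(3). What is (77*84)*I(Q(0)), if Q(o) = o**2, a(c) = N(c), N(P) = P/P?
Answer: -2156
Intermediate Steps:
N(P) = 1
a(c) = 1
I(W) = -1/3 (I(W) = (-1*1)/3 = (1/3)*(-1) = -1/3)
(77*84)*I(Q(0)) = (77*84)*(-1/3) = 6468*(-1/3) = -2156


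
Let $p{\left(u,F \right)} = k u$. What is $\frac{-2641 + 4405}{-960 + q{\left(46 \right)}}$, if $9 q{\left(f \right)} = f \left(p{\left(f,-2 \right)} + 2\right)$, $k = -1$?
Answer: $- \frac{3969}{2666} \approx -1.4887$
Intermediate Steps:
$p{\left(u,F \right)} = - u$
$q{\left(f \right)} = \frac{f \left(2 - f\right)}{9}$ ($q{\left(f \right)} = \frac{f \left(- f + 2\right)}{9} = \frac{f \left(2 - f\right)}{9}$)
$\frac{-2641 + 4405}{-960 + q{\left(46 \right)}} = \frac{-2641 + 4405}{-960 + \frac{1}{9} \cdot 46 \left(2 - 46\right)} = \frac{1764}{-960 + \frac{1}{9} \cdot 46 \left(2 - 46\right)} = \frac{1764}{-960 + \frac{1}{9} \cdot 46 \left(-44\right)} = \frac{1764}{-960 - \frac{2024}{9}} = \frac{1764}{- \frac{10664}{9}} = 1764 \left(- \frac{9}{10664}\right) = - \frac{3969}{2666}$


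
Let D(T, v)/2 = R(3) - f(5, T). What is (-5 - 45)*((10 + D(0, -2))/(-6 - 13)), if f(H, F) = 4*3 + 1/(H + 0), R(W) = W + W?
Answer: -120/19 ≈ -6.3158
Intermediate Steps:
R(W) = 2*W
f(H, F) = 12 + 1/H
D(T, v) = -62/5 (D(T, v) = 2*(2*3 - (12 + 1/5)) = 2*(6 - (12 + ⅕)) = 2*(6 - 1*61/5) = 2*(6 - 61/5) = 2*(-31/5) = -62/5)
(-5 - 45)*((10 + D(0, -2))/(-6 - 13)) = (-5 - 45)*((10 - 62/5)/(-6 - 13)) = -(-120)/(-19) = -(-120)*(-1)/19 = -50*12/95 = -120/19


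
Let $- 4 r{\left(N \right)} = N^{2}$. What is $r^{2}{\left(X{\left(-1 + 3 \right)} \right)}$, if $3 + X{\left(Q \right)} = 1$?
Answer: $1$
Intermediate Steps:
$X{\left(Q \right)} = -2$ ($X{\left(Q \right)} = -3 + 1 = -2$)
$r{\left(N \right)} = - \frac{N^{2}}{4}$
$r^{2}{\left(X{\left(-1 + 3 \right)} \right)} = \left(- \frac{\left(-2\right)^{2}}{4}\right)^{2} = \left(\left(- \frac{1}{4}\right) 4\right)^{2} = \left(-1\right)^{2} = 1$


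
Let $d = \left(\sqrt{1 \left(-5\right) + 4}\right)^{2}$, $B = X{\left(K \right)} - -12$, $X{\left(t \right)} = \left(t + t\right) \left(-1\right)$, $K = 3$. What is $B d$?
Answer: $-6$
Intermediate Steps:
$X{\left(t \right)} = - 2 t$ ($X{\left(t \right)} = 2 t \left(-1\right) = - 2 t$)
$B = 6$ ($B = \left(-2\right) 3 - -12 = -6 + 12 = 6$)
$d = -1$ ($d = \left(\sqrt{-5 + 4}\right)^{2} = \left(\sqrt{-1}\right)^{2} = i^{2} = -1$)
$B d = 6 \left(-1\right) = -6$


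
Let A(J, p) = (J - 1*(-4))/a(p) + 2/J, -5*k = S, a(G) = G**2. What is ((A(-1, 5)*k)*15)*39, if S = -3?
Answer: -16497/25 ≈ -659.88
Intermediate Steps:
k = 3/5 (k = -1/5*(-3) = 3/5 ≈ 0.60000)
A(J, p) = 2/J + (4 + J)/p**2 (A(J, p) = (J - 1*(-4))/(p**2) + 2/J = (J + 4)/p**2 + 2/J = (4 + J)/p**2 + 2/J = 2/J + (4 + J)/p**2)
((A(-1, 5)*k)*15)*39 = (((2/(-1) + 4/5**2 - 1/5**2)*(3/5))*15)*39 = (((2*(-1) + 4*(1/25) - 1*1/25)*(3/5))*15)*39 = (((-2 + 4/25 - 1/25)*(3/5))*15)*39 = (-47/25*3/5*15)*39 = -141/125*15*39 = -423/25*39 = -16497/25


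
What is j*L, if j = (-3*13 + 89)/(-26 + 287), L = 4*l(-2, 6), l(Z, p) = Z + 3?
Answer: 200/261 ≈ 0.76628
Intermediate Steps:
l(Z, p) = 3 + Z
L = 4 (L = 4*(3 - 2) = 4*1 = 4)
j = 50/261 (j = (-39 + 89)/261 = 50*(1/261) = 50/261 ≈ 0.19157)
j*L = (50/261)*4 = 200/261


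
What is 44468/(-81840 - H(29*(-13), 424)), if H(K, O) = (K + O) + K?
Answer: -22234/40755 ≈ -0.54555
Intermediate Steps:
H(K, O) = O + 2*K
44468/(-81840 - H(29*(-13), 424)) = 44468/(-81840 - (424 + 2*(29*(-13)))) = 44468/(-81840 - (424 + 2*(-377))) = 44468/(-81840 - (424 - 754)) = 44468/(-81840 - 1*(-330)) = 44468/(-81840 + 330) = 44468/(-81510) = 44468*(-1/81510) = -22234/40755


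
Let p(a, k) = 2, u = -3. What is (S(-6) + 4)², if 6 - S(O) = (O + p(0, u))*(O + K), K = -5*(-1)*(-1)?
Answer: 1156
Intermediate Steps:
K = -5 (K = 5*(-1) = -5)
S(O) = 6 - (-5 + O)*(2 + O) (S(O) = 6 - (O + 2)*(O - 5) = 6 - (2 + O)*(-5 + O) = 6 - (-5 + O)*(2 + O))
(S(-6) + 4)² = ((16 - 1*(-6)² + 3*(-6)) + 4)² = ((16 - 1*36 - 18) + 4)² = ((16 - 36 - 18) + 4)² = (-38 + 4)² = (-34)² = 1156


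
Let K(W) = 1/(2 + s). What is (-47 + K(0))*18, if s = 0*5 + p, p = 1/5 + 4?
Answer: -26136/31 ≈ -843.10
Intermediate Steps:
p = 21/5 (p = 1/5 + 4 = 21/5 ≈ 4.2000)
s = 21/5 (s = 0*5 + 21/5 = 0 + 21/5 = 21/5 ≈ 4.2000)
K(W) = 5/31 (K(W) = 1/(2 + 21/5) = 1/(31/5) = 5/31)
(-47 + K(0))*18 = (-47 + 5/31)*18 = -1452/31*18 = -26136/31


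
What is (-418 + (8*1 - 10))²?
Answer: 176400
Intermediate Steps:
(-418 + (8*1 - 10))² = (-418 + (8 - 10))² = (-418 - 2)² = (-420)² = 176400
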